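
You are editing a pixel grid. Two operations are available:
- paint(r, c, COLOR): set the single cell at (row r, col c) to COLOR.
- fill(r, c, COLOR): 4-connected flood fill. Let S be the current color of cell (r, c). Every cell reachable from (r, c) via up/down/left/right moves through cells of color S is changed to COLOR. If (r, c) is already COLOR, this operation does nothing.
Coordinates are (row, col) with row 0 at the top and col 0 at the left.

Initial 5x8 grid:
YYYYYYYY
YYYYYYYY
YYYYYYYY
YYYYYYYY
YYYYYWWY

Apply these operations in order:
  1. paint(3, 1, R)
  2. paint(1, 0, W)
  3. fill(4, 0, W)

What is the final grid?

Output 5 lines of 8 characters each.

Answer: WWWWWWWW
WWWWWWWW
WWWWWWWW
WRWWWWWW
WWWWWWWW

Derivation:
After op 1 paint(3,1,R):
YYYYYYYY
YYYYYYYY
YYYYYYYY
YRYYYYYY
YYYYYWWY
After op 2 paint(1,0,W):
YYYYYYYY
WYYYYYYY
YYYYYYYY
YRYYYYYY
YYYYYWWY
After op 3 fill(4,0,W) [36 cells changed]:
WWWWWWWW
WWWWWWWW
WWWWWWWW
WRWWWWWW
WWWWWWWW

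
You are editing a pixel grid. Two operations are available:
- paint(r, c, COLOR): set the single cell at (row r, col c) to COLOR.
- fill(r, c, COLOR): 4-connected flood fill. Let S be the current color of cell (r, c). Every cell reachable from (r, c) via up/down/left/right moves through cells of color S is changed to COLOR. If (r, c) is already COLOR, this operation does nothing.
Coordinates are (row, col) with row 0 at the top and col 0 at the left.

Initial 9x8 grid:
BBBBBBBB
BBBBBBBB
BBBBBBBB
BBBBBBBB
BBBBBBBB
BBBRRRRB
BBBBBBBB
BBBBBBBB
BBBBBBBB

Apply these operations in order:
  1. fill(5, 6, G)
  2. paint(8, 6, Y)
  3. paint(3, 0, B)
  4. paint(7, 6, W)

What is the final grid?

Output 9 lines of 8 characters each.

Answer: BBBBBBBB
BBBBBBBB
BBBBBBBB
BBBBBBBB
BBBBBBBB
BBBGGGGB
BBBBBBBB
BBBBBBWB
BBBBBBYB

Derivation:
After op 1 fill(5,6,G) [4 cells changed]:
BBBBBBBB
BBBBBBBB
BBBBBBBB
BBBBBBBB
BBBBBBBB
BBBGGGGB
BBBBBBBB
BBBBBBBB
BBBBBBBB
After op 2 paint(8,6,Y):
BBBBBBBB
BBBBBBBB
BBBBBBBB
BBBBBBBB
BBBBBBBB
BBBGGGGB
BBBBBBBB
BBBBBBBB
BBBBBBYB
After op 3 paint(3,0,B):
BBBBBBBB
BBBBBBBB
BBBBBBBB
BBBBBBBB
BBBBBBBB
BBBGGGGB
BBBBBBBB
BBBBBBBB
BBBBBBYB
After op 4 paint(7,6,W):
BBBBBBBB
BBBBBBBB
BBBBBBBB
BBBBBBBB
BBBBBBBB
BBBGGGGB
BBBBBBBB
BBBBBBWB
BBBBBBYB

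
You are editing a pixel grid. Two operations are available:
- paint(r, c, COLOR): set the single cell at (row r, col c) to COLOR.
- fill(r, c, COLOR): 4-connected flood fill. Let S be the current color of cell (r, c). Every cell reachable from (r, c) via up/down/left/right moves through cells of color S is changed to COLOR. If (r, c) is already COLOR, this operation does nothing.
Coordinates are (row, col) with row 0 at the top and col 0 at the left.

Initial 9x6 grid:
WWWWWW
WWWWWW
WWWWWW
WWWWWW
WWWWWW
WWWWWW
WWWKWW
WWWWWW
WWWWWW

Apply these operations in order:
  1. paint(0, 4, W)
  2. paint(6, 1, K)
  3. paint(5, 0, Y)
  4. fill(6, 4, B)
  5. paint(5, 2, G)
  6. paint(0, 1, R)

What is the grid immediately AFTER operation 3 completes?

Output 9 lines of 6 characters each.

Answer: WWWWWW
WWWWWW
WWWWWW
WWWWWW
WWWWWW
YWWWWW
WKWKWW
WWWWWW
WWWWWW

Derivation:
After op 1 paint(0,4,W):
WWWWWW
WWWWWW
WWWWWW
WWWWWW
WWWWWW
WWWWWW
WWWKWW
WWWWWW
WWWWWW
After op 2 paint(6,1,K):
WWWWWW
WWWWWW
WWWWWW
WWWWWW
WWWWWW
WWWWWW
WKWKWW
WWWWWW
WWWWWW
After op 3 paint(5,0,Y):
WWWWWW
WWWWWW
WWWWWW
WWWWWW
WWWWWW
YWWWWW
WKWKWW
WWWWWW
WWWWWW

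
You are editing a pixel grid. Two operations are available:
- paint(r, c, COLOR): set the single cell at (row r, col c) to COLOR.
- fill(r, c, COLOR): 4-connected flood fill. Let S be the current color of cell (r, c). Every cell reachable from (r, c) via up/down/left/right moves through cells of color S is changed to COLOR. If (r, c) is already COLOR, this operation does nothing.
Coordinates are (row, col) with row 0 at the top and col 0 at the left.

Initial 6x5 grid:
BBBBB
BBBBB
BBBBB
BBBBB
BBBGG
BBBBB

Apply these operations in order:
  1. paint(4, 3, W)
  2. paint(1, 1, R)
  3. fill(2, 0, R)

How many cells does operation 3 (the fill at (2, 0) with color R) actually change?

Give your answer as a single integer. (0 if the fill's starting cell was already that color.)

After op 1 paint(4,3,W):
BBBBB
BBBBB
BBBBB
BBBBB
BBBWG
BBBBB
After op 2 paint(1,1,R):
BBBBB
BRBBB
BBBBB
BBBBB
BBBWG
BBBBB
After op 3 fill(2,0,R) [27 cells changed]:
RRRRR
RRRRR
RRRRR
RRRRR
RRRWG
RRRRR

Answer: 27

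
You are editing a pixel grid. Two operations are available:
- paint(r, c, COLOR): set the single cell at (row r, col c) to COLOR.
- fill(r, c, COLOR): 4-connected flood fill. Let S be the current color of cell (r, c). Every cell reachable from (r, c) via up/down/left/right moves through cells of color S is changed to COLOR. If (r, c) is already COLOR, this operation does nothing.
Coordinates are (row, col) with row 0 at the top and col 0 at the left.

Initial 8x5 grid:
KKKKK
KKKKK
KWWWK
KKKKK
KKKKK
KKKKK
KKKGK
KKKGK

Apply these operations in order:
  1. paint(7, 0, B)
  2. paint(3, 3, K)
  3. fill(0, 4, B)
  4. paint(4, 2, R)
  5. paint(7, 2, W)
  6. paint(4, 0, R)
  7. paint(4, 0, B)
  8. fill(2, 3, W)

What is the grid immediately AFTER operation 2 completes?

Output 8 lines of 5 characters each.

After op 1 paint(7,0,B):
KKKKK
KKKKK
KWWWK
KKKKK
KKKKK
KKKKK
KKKGK
BKKGK
After op 2 paint(3,3,K):
KKKKK
KKKKK
KWWWK
KKKKK
KKKKK
KKKKK
KKKGK
BKKGK

Answer: KKKKK
KKKKK
KWWWK
KKKKK
KKKKK
KKKKK
KKKGK
BKKGK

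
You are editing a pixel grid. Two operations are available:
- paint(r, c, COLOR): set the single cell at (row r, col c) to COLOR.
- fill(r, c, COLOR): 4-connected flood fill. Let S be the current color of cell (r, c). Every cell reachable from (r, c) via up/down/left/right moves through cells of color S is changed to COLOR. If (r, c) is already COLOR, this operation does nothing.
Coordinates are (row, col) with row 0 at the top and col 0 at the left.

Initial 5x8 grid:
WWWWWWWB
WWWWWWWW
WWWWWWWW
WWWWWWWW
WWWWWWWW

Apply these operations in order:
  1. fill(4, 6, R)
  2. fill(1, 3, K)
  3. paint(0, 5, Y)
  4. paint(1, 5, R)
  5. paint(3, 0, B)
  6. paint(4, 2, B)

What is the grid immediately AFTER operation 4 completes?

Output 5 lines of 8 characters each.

Answer: KKKKKYKB
KKKKKRKK
KKKKKKKK
KKKKKKKK
KKKKKKKK

Derivation:
After op 1 fill(4,6,R) [39 cells changed]:
RRRRRRRB
RRRRRRRR
RRRRRRRR
RRRRRRRR
RRRRRRRR
After op 2 fill(1,3,K) [39 cells changed]:
KKKKKKKB
KKKKKKKK
KKKKKKKK
KKKKKKKK
KKKKKKKK
After op 3 paint(0,5,Y):
KKKKKYKB
KKKKKKKK
KKKKKKKK
KKKKKKKK
KKKKKKKK
After op 4 paint(1,5,R):
KKKKKYKB
KKKKKRKK
KKKKKKKK
KKKKKKKK
KKKKKKKK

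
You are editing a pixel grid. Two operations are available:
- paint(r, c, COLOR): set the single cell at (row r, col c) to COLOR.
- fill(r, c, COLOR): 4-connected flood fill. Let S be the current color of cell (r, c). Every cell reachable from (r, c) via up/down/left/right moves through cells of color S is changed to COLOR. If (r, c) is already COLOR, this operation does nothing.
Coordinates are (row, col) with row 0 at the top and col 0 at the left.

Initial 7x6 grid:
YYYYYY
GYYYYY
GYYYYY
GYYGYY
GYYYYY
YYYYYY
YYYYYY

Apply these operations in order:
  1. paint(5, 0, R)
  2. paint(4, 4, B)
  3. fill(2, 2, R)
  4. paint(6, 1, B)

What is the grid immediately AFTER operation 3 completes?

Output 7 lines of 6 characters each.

Answer: RRRRRR
GRRRRR
GRRRRR
GRRGRR
GRRRBR
RRRRRR
RRRRRR

Derivation:
After op 1 paint(5,0,R):
YYYYYY
GYYYYY
GYYYYY
GYYGYY
GYYYYY
RYYYYY
YYYYYY
After op 2 paint(4,4,B):
YYYYYY
GYYYYY
GYYYYY
GYYGYY
GYYYBY
RYYYYY
YYYYYY
After op 3 fill(2,2,R) [35 cells changed]:
RRRRRR
GRRRRR
GRRRRR
GRRGRR
GRRRBR
RRRRRR
RRRRRR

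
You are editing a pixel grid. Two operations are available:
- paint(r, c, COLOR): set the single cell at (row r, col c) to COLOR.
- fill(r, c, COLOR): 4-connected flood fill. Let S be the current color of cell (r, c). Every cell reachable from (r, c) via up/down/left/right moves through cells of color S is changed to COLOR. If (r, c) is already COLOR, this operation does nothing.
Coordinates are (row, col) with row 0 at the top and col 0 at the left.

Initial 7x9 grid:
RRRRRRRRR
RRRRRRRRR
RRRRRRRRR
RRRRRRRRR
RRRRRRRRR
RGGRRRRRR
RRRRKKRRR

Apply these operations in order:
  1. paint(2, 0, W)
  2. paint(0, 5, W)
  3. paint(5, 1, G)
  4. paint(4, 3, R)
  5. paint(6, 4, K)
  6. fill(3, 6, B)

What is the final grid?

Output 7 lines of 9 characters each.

After op 1 paint(2,0,W):
RRRRRRRRR
RRRRRRRRR
WRRRRRRRR
RRRRRRRRR
RRRRRRRRR
RGGRRRRRR
RRRRKKRRR
After op 2 paint(0,5,W):
RRRRRWRRR
RRRRRRRRR
WRRRRRRRR
RRRRRRRRR
RRRRRRRRR
RGGRRRRRR
RRRRKKRRR
After op 3 paint(5,1,G):
RRRRRWRRR
RRRRRRRRR
WRRRRRRRR
RRRRRRRRR
RRRRRRRRR
RGGRRRRRR
RRRRKKRRR
After op 4 paint(4,3,R):
RRRRRWRRR
RRRRRRRRR
WRRRRRRRR
RRRRRRRRR
RRRRRRRRR
RGGRRRRRR
RRRRKKRRR
After op 5 paint(6,4,K):
RRRRRWRRR
RRRRRRRRR
WRRRRRRRR
RRRRRRRRR
RRRRRRRRR
RGGRRRRRR
RRRRKKRRR
After op 6 fill(3,6,B) [57 cells changed]:
BBBBBWBBB
BBBBBBBBB
WBBBBBBBB
BBBBBBBBB
BBBBBBBBB
BGGBBBBBB
BBBBKKBBB

Answer: BBBBBWBBB
BBBBBBBBB
WBBBBBBBB
BBBBBBBBB
BBBBBBBBB
BGGBBBBBB
BBBBKKBBB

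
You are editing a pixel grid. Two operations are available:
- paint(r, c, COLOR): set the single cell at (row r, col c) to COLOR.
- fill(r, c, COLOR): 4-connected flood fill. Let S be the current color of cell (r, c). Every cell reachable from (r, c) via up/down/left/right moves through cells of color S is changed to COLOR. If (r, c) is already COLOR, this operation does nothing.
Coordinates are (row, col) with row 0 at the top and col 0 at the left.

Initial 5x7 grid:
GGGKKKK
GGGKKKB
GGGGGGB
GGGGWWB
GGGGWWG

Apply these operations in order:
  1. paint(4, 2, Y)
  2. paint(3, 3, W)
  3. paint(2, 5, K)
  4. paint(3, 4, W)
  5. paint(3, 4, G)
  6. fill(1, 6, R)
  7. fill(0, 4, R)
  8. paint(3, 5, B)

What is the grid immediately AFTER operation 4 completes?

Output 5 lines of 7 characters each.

After op 1 paint(4,2,Y):
GGGKKKK
GGGKKKB
GGGGGGB
GGGGWWB
GGYGWWG
After op 2 paint(3,3,W):
GGGKKKK
GGGKKKB
GGGGGGB
GGGWWWB
GGYGWWG
After op 3 paint(2,5,K):
GGGKKKK
GGGKKKB
GGGGGKB
GGGWWWB
GGYGWWG
After op 4 paint(3,4,W):
GGGKKKK
GGGKKKB
GGGGGKB
GGGWWWB
GGYGWWG

Answer: GGGKKKK
GGGKKKB
GGGGGKB
GGGWWWB
GGYGWWG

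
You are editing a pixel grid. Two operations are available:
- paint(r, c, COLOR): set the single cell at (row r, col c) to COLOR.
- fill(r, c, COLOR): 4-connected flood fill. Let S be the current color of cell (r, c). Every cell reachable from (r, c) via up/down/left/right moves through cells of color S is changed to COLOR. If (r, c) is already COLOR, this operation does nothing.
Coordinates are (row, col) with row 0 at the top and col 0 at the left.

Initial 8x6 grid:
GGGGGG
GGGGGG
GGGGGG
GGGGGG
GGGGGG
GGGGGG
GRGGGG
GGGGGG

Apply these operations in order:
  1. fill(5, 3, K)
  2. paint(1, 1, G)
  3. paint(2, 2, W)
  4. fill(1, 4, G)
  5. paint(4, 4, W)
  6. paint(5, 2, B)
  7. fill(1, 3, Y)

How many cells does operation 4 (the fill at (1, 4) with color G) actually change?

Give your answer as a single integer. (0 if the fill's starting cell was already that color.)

Answer: 45

Derivation:
After op 1 fill(5,3,K) [47 cells changed]:
KKKKKK
KKKKKK
KKKKKK
KKKKKK
KKKKKK
KKKKKK
KRKKKK
KKKKKK
After op 2 paint(1,1,G):
KKKKKK
KGKKKK
KKKKKK
KKKKKK
KKKKKK
KKKKKK
KRKKKK
KKKKKK
After op 3 paint(2,2,W):
KKKKKK
KGKKKK
KKWKKK
KKKKKK
KKKKKK
KKKKKK
KRKKKK
KKKKKK
After op 4 fill(1,4,G) [45 cells changed]:
GGGGGG
GGGGGG
GGWGGG
GGGGGG
GGGGGG
GGGGGG
GRGGGG
GGGGGG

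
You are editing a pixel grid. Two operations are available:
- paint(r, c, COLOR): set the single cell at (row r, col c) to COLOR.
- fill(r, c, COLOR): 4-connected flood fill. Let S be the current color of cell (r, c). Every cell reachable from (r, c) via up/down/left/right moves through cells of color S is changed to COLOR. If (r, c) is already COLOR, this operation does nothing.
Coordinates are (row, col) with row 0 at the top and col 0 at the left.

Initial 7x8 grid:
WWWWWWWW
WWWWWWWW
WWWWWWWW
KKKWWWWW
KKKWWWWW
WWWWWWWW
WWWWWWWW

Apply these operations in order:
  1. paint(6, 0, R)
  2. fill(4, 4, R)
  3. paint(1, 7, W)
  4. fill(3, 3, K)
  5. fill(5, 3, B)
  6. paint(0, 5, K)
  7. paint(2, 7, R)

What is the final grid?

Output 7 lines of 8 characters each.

After op 1 paint(6,0,R):
WWWWWWWW
WWWWWWWW
WWWWWWWW
KKKWWWWW
KKKWWWWW
WWWWWWWW
RWWWWWWW
After op 2 fill(4,4,R) [49 cells changed]:
RRRRRRRR
RRRRRRRR
RRRRRRRR
KKKRRRRR
KKKRRRRR
RRRRRRRR
RRRRRRRR
After op 3 paint(1,7,W):
RRRRRRRR
RRRRRRRW
RRRRRRRR
KKKRRRRR
KKKRRRRR
RRRRRRRR
RRRRRRRR
After op 4 fill(3,3,K) [49 cells changed]:
KKKKKKKK
KKKKKKKW
KKKKKKKK
KKKKKKKK
KKKKKKKK
KKKKKKKK
KKKKKKKK
After op 5 fill(5,3,B) [55 cells changed]:
BBBBBBBB
BBBBBBBW
BBBBBBBB
BBBBBBBB
BBBBBBBB
BBBBBBBB
BBBBBBBB
After op 6 paint(0,5,K):
BBBBBKBB
BBBBBBBW
BBBBBBBB
BBBBBBBB
BBBBBBBB
BBBBBBBB
BBBBBBBB
After op 7 paint(2,7,R):
BBBBBKBB
BBBBBBBW
BBBBBBBR
BBBBBBBB
BBBBBBBB
BBBBBBBB
BBBBBBBB

Answer: BBBBBKBB
BBBBBBBW
BBBBBBBR
BBBBBBBB
BBBBBBBB
BBBBBBBB
BBBBBBBB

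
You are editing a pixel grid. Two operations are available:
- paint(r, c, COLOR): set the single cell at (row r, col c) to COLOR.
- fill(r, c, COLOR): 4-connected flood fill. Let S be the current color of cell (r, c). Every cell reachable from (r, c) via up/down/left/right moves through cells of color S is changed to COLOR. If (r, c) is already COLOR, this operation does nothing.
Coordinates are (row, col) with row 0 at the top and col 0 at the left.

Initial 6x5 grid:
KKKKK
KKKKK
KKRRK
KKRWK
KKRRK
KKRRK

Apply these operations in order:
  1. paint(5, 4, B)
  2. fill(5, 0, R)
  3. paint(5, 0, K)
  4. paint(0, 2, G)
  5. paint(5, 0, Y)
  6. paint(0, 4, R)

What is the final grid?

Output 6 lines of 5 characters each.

Answer: RRGRR
RRRRR
RRRRR
RRRWR
RRRRR
YRRRB

Derivation:
After op 1 paint(5,4,B):
KKKKK
KKKKK
KKRRK
KKRWK
KKRRK
KKRRB
After op 2 fill(5,0,R) [21 cells changed]:
RRRRR
RRRRR
RRRRR
RRRWR
RRRRR
RRRRB
After op 3 paint(5,0,K):
RRRRR
RRRRR
RRRRR
RRRWR
RRRRR
KRRRB
After op 4 paint(0,2,G):
RRGRR
RRRRR
RRRRR
RRRWR
RRRRR
KRRRB
After op 5 paint(5,0,Y):
RRGRR
RRRRR
RRRRR
RRRWR
RRRRR
YRRRB
After op 6 paint(0,4,R):
RRGRR
RRRRR
RRRRR
RRRWR
RRRRR
YRRRB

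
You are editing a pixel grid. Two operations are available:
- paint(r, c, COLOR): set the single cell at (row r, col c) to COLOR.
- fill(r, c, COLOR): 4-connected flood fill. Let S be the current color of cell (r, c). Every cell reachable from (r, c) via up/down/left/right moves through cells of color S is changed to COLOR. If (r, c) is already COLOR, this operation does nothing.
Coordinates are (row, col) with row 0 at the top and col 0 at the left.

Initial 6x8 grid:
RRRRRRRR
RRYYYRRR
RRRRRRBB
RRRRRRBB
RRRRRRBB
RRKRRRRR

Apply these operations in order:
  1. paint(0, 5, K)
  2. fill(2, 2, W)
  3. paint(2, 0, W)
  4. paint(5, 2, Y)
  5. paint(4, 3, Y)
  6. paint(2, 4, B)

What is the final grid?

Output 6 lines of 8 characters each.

Answer: WWWWWKWW
WWYYYWWW
WWWWBWBB
WWWWWWBB
WWWYWWBB
WWYWWWWW

Derivation:
After op 1 paint(0,5,K):
RRRRRKRR
RRYYYRRR
RRRRRRBB
RRRRRRBB
RRRRRRBB
RRKRRRRR
After op 2 fill(2,2,W) [37 cells changed]:
WWWWWKWW
WWYYYWWW
WWWWWWBB
WWWWWWBB
WWWWWWBB
WWKWWWWW
After op 3 paint(2,0,W):
WWWWWKWW
WWYYYWWW
WWWWWWBB
WWWWWWBB
WWWWWWBB
WWKWWWWW
After op 4 paint(5,2,Y):
WWWWWKWW
WWYYYWWW
WWWWWWBB
WWWWWWBB
WWWWWWBB
WWYWWWWW
After op 5 paint(4,3,Y):
WWWWWKWW
WWYYYWWW
WWWWWWBB
WWWWWWBB
WWWYWWBB
WWYWWWWW
After op 6 paint(2,4,B):
WWWWWKWW
WWYYYWWW
WWWWBWBB
WWWWWWBB
WWWYWWBB
WWYWWWWW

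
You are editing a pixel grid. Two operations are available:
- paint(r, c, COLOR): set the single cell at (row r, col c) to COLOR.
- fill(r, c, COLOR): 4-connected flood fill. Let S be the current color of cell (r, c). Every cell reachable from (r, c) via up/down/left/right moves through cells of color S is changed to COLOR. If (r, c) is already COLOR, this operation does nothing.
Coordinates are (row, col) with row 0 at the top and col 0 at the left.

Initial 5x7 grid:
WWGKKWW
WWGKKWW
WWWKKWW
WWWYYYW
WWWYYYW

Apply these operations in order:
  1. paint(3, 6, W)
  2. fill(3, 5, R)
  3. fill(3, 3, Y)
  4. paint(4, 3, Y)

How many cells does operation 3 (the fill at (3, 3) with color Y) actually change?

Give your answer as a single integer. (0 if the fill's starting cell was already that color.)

Answer: 6

Derivation:
After op 1 paint(3,6,W):
WWGKKWW
WWGKKWW
WWWKKWW
WWWYYYW
WWWYYYW
After op 2 fill(3,5,R) [6 cells changed]:
WWGKKWW
WWGKKWW
WWWKKWW
WWWRRRW
WWWRRRW
After op 3 fill(3,3,Y) [6 cells changed]:
WWGKKWW
WWGKKWW
WWWKKWW
WWWYYYW
WWWYYYW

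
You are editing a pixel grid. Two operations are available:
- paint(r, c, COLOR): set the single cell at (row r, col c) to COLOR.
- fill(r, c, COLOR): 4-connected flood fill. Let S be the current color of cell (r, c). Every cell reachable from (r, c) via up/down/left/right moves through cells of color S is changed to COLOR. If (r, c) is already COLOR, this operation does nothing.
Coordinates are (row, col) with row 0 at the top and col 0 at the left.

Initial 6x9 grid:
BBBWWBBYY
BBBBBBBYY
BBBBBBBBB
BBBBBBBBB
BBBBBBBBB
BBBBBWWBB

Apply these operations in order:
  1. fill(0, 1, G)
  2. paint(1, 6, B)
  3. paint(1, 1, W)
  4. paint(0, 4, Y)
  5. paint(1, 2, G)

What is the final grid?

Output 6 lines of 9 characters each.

Answer: GGGWYGGYY
GWGGGGBYY
GGGGGGGGG
GGGGGGGGG
GGGGGGGGG
GGGGGWWGG

Derivation:
After op 1 fill(0,1,G) [46 cells changed]:
GGGWWGGYY
GGGGGGGYY
GGGGGGGGG
GGGGGGGGG
GGGGGGGGG
GGGGGWWGG
After op 2 paint(1,6,B):
GGGWWGGYY
GGGGGGBYY
GGGGGGGGG
GGGGGGGGG
GGGGGGGGG
GGGGGWWGG
After op 3 paint(1,1,W):
GGGWWGGYY
GWGGGGBYY
GGGGGGGGG
GGGGGGGGG
GGGGGGGGG
GGGGGWWGG
After op 4 paint(0,4,Y):
GGGWYGGYY
GWGGGGBYY
GGGGGGGGG
GGGGGGGGG
GGGGGGGGG
GGGGGWWGG
After op 5 paint(1,2,G):
GGGWYGGYY
GWGGGGBYY
GGGGGGGGG
GGGGGGGGG
GGGGGGGGG
GGGGGWWGG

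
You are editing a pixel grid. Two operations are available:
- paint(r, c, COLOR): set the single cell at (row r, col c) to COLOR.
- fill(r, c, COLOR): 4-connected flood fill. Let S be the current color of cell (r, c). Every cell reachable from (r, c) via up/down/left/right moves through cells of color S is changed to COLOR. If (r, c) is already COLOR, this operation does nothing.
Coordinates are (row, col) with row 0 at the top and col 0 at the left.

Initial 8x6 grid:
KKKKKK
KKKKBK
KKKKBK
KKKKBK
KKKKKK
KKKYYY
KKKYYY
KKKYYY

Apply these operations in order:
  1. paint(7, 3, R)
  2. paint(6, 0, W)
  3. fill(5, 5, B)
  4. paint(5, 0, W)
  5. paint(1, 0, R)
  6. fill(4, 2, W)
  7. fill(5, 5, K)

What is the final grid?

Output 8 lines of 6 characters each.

After op 1 paint(7,3,R):
KKKKKK
KKKKBK
KKKKBK
KKKKBK
KKKKKK
KKKYYY
KKKYYY
KKKRYY
After op 2 paint(6,0,W):
KKKKKK
KKKKBK
KKKKBK
KKKKBK
KKKKKK
KKKYYY
WKKYYY
KKKRYY
After op 3 fill(5,5,B) [8 cells changed]:
KKKKKK
KKKKBK
KKKKBK
KKKKBK
KKKKKK
KKKBBB
WKKBBB
KKKRBB
After op 4 paint(5,0,W):
KKKKKK
KKKKBK
KKKKBK
KKKKBK
KKKKKK
WKKBBB
WKKBBB
KKKRBB
After op 5 paint(1,0,R):
KKKKKK
RKKKBK
KKKKBK
KKKKBK
KKKKKK
WKKBBB
WKKBBB
KKKRBB
After op 6 fill(4,2,W) [33 cells changed]:
WWWWWW
RWWWBW
WWWWBW
WWWWBW
WWWWWW
WWWBBB
WWWBBB
WWWRBB
After op 7 fill(5,5,K) [8 cells changed]:
WWWWWW
RWWWBW
WWWWBW
WWWWBW
WWWWWW
WWWKKK
WWWKKK
WWWRKK

Answer: WWWWWW
RWWWBW
WWWWBW
WWWWBW
WWWWWW
WWWKKK
WWWKKK
WWWRKK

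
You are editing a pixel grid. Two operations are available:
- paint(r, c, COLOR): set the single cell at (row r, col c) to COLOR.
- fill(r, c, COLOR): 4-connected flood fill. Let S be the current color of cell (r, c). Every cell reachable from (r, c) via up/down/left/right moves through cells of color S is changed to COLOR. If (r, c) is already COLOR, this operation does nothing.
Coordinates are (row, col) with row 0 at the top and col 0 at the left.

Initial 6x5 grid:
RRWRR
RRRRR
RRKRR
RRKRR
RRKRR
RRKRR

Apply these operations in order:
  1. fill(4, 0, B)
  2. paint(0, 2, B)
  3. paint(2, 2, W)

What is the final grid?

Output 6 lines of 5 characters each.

After op 1 fill(4,0,B) [25 cells changed]:
BBWBB
BBBBB
BBKBB
BBKBB
BBKBB
BBKBB
After op 2 paint(0,2,B):
BBBBB
BBBBB
BBKBB
BBKBB
BBKBB
BBKBB
After op 3 paint(2,2,W):
BBBBB
BBBBB
BBWBB
BBKBB
BBKBB
BBKBB

Answer: BBBBB
BBBBB
BBWBB
BBKBB
BBKBB
BBKBB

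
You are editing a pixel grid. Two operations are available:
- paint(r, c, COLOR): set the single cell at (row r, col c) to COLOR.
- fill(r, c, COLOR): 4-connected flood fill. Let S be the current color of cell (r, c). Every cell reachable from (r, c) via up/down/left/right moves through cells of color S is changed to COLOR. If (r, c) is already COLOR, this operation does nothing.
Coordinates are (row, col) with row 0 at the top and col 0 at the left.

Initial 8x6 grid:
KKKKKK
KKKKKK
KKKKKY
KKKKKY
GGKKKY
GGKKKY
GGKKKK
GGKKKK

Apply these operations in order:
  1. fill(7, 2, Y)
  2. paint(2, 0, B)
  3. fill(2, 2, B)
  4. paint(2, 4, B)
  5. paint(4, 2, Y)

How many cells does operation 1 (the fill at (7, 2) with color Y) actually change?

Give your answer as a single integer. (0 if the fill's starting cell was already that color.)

After op 1 fill(7,2,Y) [36 cells changed]:
YYYYYY
YYYYYY
YYYYYY
YYYYYY
GGYYYY
GGYYYY
GGYYYY
GGYYYY

Answer: 36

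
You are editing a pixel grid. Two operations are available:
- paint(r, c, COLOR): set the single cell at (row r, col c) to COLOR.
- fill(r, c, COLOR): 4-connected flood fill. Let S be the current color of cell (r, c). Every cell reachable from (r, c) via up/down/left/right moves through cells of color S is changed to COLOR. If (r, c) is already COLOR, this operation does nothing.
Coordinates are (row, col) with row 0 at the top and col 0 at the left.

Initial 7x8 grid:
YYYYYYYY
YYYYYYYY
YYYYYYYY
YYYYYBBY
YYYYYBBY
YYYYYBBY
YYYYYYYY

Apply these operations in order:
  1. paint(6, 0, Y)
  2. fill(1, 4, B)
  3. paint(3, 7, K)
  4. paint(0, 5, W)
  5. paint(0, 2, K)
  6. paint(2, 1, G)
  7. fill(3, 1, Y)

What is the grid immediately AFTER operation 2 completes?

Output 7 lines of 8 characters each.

After op 1 paint(6,0,Y):
YYYYYYYY
YYYYYYYY
YYYYYYYY
YYYYYBBY
YYYYYBBY
YYYYYBBY
YYYYYYYY
After op 2 fill(1,4,B) [50 cells changed]:
BBBBBBBB
BBBBBBBB
BBBBBBBB
BBBBBBBB
BBBBBBBB
BBBBBBBB
BBBBBBBB

Answer: BBBBBBBB
BBBBBBBB
BBBBBBBB
BBBBBBBB
BBBBBBBB
BBBBBBBB
BBBBBBBB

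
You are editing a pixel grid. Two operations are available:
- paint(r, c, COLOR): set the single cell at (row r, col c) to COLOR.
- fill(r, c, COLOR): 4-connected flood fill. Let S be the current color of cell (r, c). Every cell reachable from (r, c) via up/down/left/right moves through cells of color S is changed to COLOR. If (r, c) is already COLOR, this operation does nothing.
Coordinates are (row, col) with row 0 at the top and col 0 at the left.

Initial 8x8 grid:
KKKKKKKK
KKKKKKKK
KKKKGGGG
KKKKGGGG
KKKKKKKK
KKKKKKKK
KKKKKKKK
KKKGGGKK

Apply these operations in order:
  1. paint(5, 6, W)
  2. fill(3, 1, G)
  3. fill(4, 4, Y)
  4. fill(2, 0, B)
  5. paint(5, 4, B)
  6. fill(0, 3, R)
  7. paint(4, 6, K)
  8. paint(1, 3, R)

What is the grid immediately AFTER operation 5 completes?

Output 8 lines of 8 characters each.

Answer: BBBBBBBB
BBBBBBBB
BBBBBBBB
BBBBBBBB
BBBBBBBB
BBBBBBWB
BBBBBBBB
BBBBBBBB

Derivation:
After op 1 paint(5,6,W):
KKKKKKKK
KKKKKKKK
KKKKGGGG
KKKKGGGG
KKKKKKKK
KKKKKKWK
KKKKKKKK
KKKGGGKK
After op 2 fill(3,1,G) [52 cells changed]:
GGGGGGGG
GGGGGGGG
GGGGGGGG
GGGGGGGG
GGGGGGGG
GGGGGGWG
GGGGGGGG
GGGGGGGG
After op 3 fill(4,4,Y) [63 cells changed]:
YYYYYYYY
YYYYYYYY
YYYYYYYY
YYYYYYYY
YYYYYYYY
YYYYYYWY
YYYYYYYY
YYYYYYYY
After op 4 fill(2,0,B) [63 cells changed]:
BBBBBBBB
BBBBBBBB
BBBBBBBB
BBBBBBBB
BBBBBBBB
BBBBBBWB
BBBBBBBB
BBBBBBBB
After op 5 paint(5,4,B):
BBBBBBBB
BBBBBBBB
BBBBBBBB
BBBBBBBB
BBBBBBBB
BBBBBBWB
BBBBBBBB
BBBBBBBB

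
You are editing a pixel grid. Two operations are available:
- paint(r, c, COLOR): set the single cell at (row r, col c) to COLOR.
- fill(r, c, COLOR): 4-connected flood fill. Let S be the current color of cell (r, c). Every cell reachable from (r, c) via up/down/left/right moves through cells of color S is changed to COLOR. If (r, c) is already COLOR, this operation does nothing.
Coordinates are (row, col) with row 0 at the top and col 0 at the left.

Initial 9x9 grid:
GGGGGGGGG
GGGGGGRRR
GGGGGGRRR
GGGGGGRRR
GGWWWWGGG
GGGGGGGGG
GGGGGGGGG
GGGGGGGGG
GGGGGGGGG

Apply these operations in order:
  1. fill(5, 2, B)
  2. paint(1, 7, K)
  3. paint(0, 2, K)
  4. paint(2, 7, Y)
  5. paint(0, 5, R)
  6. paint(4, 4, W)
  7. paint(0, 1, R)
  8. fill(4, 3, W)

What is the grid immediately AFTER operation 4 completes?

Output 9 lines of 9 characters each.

Answer: BBKBBBBBB
BBBBBBRKR
BBBBBBRYR
BBBBBBRRR
BBWWWWBBB
BBBBBBBBB
BBBBBBBBB
BBBBBBBBB
BBBBBBBBB

Derivation:
After op 1 fill(5,2,B) [68 cells changed]:
BBBBBBBBB
BBBBBBRRR
BBBBBBRRR
BBBBBBRRR
BBWWWWBBB
BBBBBBBBB
BBBBBBBBB
BBBBBBBBB
BBBBBBBBB
After op 2 paint(1,7,K):
BBBBBBBBB
BBBBBBRKR
BBBBBBRRR
BBBBBBRRR
BBWWWWBBB
BBBBBBBBB
BBBBBBBBB
BBBBBBBBB
BBBBBBBBB
After op 3 paint(0,2,K):
BBKBBBBBB
BBBBBBRKR
BBBBBBRRR
BBBBBBRRR
BBWWWWBBB
BBBBBBBBB
BBBBBBBBB
BBBBBBBBB
BBBBBBBBB
After op 4 paint(2,7,Y):
BBKBBBBBB
BBBBBBRKR
BBBBBBRYR
BBBBBBRRR
BBWWWWBBB
BBBBBBBBB
BBBBBBBBB
BBBBBBBBB
BBBBBBBBB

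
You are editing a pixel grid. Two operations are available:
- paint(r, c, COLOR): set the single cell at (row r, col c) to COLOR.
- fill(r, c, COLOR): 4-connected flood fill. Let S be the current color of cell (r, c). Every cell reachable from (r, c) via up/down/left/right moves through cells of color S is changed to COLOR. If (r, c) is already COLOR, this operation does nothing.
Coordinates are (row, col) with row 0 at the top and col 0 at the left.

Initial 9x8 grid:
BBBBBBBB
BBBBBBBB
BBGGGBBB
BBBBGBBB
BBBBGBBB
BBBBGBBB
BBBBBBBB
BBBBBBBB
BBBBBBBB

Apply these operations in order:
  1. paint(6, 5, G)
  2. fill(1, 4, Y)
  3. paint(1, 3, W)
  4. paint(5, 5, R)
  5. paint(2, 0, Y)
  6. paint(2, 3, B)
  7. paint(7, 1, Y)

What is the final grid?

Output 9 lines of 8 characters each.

Answer: YYYYYYYY
YYYWYYYY
YYGBGYYY
YYYYGYYY
YYYYGYYY
YYYYGRYY
YYYYYGYY
YYYYYYYY
YYYYYYYY

Derivation:
After op 1 paint(6,5,G):
BBBBBBBB
BBBBBBBB
BBGGGBBB
BBBBGBBB
BBBBGBBB
BBBBGBBB
BBBBBGBB
BBBBBBBB
BBBBBBBB
After op 2 fill(1,4,Y) [65 cells changed]:
YYYYYYYY
YYYYYYYY
YYGGGYYY
YYYYGYYY
YYYYGYYY
YYYYGYYY
YYYYYGYY
YYYYYYYY
YYYYYYYY
After op 3 paint(1,3,W):
YYYYYYYY
YYYWYYYY
YYGGGYYY
YYYYGYYY
YYYYGYYY
YYYYGYYY
YYYYYGYY
YYYYYYYY
YYYYYYYY
After op 4 paint(5,5,R):
YYYYYYYY
YYYWYYYY
YYGGGYYY
YYYYGYYY
YYYYGYYY
YYYYGRYY
YYYYYGYY
YYYYYYYY
YYYYYYYY
After op 5 paint(2,0,Y):
YYYYYYYY
YYYWYYYY
YYGGGYYY
YYYYGYYY
YYYYGYYY
YYYYGRYY
YYYYYGYY
YYYYYYYY
YYYYYYYY
After op 6 paint(2,3,B):
YYYYYYYY
YYYWYYYY
YYGBGYYY
YYYYGYYY
YYYYGYYY
YYYYGRYY
YYYYYGYY
YYYYYYYY
YYYYYYYY
After op 7 paint(7,1,Y):
YYYYYYYY
YYYWYYYY
YYGBGYYY
YYYYGYYY
YYYYGYYY
YYYYGRYY
YYYYYGYY
YYYYYYYY
YYYYYYYY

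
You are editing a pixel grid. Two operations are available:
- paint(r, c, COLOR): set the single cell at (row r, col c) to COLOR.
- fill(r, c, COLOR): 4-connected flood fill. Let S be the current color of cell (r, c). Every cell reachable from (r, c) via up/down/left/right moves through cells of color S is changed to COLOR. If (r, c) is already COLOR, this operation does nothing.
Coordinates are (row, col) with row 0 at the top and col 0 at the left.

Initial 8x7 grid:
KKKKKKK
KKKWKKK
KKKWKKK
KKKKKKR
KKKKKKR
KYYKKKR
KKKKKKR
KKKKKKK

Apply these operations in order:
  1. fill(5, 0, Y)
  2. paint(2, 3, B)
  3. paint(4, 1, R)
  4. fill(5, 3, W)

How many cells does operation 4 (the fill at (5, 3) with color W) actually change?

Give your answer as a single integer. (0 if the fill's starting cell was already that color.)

Answer: 49

Derivation:
After op 1 fill(5,0,Y) [48 cells changed]:
YYYYYYY
YYYWYYY
YYYWYYY
YYYYYYR
YYYYYYR
YYYYYYR
YYYYYYR
YYYYYYY
After op 2 paint(2,3,B):
YYYYYYY
YYYWYYY
YYYBYYY
YYYYYYR
YYYYYYR
YYYYYYR
YYYYYYR
YYYYYYY
After op 3 paint(4,1,R):
YYYYYYY
YYYWYYY
YYYBYYY
YYYYYYR
YRYYYYR
YYYYYYR
YYYYYYR
YYYYYYY
After op 4 fill(5,3,W) [49 cells changed]:
WWWWWWW
WWWWWWW
WWWBWWW
WWWWWWR
WRWWWWR
WWWWWWR
WWWWWWR
WWWWWWW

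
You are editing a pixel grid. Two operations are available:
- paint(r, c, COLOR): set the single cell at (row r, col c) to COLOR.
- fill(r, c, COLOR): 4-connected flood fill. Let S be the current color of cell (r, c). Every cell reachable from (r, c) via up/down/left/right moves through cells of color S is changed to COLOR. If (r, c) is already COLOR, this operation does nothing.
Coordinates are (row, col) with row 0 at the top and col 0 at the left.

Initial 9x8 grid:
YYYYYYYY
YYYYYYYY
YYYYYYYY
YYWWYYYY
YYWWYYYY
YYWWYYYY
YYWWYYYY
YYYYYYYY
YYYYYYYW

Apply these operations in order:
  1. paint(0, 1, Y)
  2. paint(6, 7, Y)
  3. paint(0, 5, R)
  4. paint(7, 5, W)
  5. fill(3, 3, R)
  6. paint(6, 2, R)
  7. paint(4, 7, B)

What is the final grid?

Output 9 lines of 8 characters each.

Answer: YYYYYRYY
YYYYYYYY
YYYYYYYY
YYRRYYYY
YYRRYYYB
YYRRYYYY
YYRRYYYY
YYYYYWYY
YYYYYYYW

Derivation:
After op 1 paint(0,1,Y):
YYYYYYYY
YYYYYYYY
YYYYYYYY
YYWWYYYY
YYWWYYYY
YYWWYYYY
YYWWYYYY
YYYYYYYY
YYYYYYYW
After op 2 paint(6,7,Y):
YYYYYYYY
YYYYYYYY
YYYYYYYY
YYWWYYYY
YYWWYYYY
YYWWYYYY
YYWWYYYY
YYYYYYYY
YYYYYYYW
After op 3 paint(0,5,R):
YYYYYRYY
YYYYYYYY
YYYYYYYY
YYWWYYYY
YYWWYYYY
YYWWYYYY
YYWWYYYY
YYYYYYYY
YYYYYYYW
After op 4 paint(7,5,W):
YYYYYRYY
YYYYYYYY
YYYYYYYY
YYWWYYYY
YYWWYYYY
YYWWYYYY
YYWWYYYY
YYYYYWYY
YYYYYYYW
After op 5 fill(3,3,R) [8 cells changed]:
YYYYYRYY
YYYYYYYY
YYYYYYYY
YYRRYYYY
YYRRYYYY
YYRRYYYY
YYRRYYYY
YYYYYWYY
YYYYYYYW
After op 6 paint(6,2,R):
YYYYYRYY
YYYYYYYY
YYYYYYYY
YYRRYYYY
YYRRYYYY
YYRRYYYY
YYRRYYYY
YYYYYWYY
YYYYYYYW
After op 7 paint(4,7,B):
YYYYYRYY
YYYYYYYY
YYYYYYYY
YYRRYYYY
YYRRYYYB
YYRRYYYY
YYRRYYYY
YYYYYWYY
YYYYYYYW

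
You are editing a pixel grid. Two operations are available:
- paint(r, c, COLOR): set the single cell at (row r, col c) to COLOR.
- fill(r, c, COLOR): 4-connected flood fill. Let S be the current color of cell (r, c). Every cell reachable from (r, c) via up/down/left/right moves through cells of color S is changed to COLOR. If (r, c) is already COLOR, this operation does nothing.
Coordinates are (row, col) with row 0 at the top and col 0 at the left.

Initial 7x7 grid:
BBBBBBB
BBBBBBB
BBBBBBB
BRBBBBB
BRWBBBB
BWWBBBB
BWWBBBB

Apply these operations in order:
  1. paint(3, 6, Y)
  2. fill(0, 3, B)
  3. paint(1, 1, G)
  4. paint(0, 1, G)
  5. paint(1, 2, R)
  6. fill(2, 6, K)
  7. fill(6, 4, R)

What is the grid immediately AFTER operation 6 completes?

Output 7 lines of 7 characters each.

Answer: KGKKKKK
KGRKKKK
KKKKKKK
KRKKKKY
KRWKKKK
KWWKKKK
KWWKKKK

Derivation:
After op 1 paint(3,6,Y):
BBBBBBB
BBBBBBB
BBBBBBB
BRBBBBY
BRWBBBB
BWWBBBB
BWWBBBB
After op 2 fill(0,3,B) [0 cells changed]:
BBBBBBB
BBBBBBB
BBBBBBB
BRBBBBY
BRWBBBB
BWWBBBB
BWWBBBB
After op 3 paint(1,1,G):
BBBBBBB
BGBBBBB
BBBBBBB
BRBBBBY
BRWBBBB
BWWBBBB
BWWBBBB
After op 4 paint(0,1,G):
BGBBBBB
BGBBBBB
BBBBBBB
BRBBBBY
BRWBBBB
BWWBBBB
BWWBBBB
After op 5 paint(1,2,R):
BGBBBBB
BGRBBBB
BBBBBBB
BRBBBBY
BRWBBBB
BWWBBBB
BWWBBBB
After op 6 fill(2,6,K) [38 cells changed]:
KGKKKKK
KGRKKKK
KKKKKKK
KRKKKKY
KRWKKKK
KWWKKKK
KWWKKKK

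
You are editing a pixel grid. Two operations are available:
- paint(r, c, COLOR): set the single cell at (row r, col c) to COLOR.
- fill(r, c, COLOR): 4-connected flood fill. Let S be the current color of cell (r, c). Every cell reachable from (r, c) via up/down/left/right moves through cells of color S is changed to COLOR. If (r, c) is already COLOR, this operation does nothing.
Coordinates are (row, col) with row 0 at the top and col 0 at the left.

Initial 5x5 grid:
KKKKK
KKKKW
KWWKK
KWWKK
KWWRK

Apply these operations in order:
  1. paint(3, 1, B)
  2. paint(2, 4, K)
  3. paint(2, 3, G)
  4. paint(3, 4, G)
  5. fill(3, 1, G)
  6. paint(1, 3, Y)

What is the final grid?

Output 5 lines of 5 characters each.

After op 1 paint(3,1,B):
KKKKK
KKKKW
KWWKK
KBWKK
KWWRK
After op 2 paint(2,4,K):
KKKKK
KKKKW
KWWKK
KBWKK
KWWRK
After op 3 paint(2,3,G):
KKKKK
KKKKW
KWWGK
KBWKK
KWWRK
After op 4 paint(3,4,G):
KKKKK
KKKKW
KWWGK
KBWKG
KWWRK
After op 5 fill(3,1,G) [1 cells changed]:
KKKKK
KKKKW
KWWGK
KGWKG
KWWRK
After op 6 paint(1,3,Y):
KKKKK
KKKYW
KWWGK
KGWKG
KWWRK

Answer: KKKKK
KKKYW
KWWGK
KGWKG
KWWRK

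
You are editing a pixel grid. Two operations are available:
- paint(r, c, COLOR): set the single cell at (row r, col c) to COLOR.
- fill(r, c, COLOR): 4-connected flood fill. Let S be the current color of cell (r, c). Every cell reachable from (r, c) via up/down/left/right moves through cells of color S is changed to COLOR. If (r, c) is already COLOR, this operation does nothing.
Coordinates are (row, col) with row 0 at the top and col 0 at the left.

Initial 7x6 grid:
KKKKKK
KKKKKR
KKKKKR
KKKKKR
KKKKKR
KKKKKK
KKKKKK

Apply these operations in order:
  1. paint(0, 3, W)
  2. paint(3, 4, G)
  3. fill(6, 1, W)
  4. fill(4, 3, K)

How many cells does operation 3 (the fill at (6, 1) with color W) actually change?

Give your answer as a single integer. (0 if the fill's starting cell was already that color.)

After op 1 paint(0,3,W):
KKKWKK
KKKKKR
KKKKKR
KKKKKR
KKKKKR
KKKKKK
KKKKKK
After op 2 paint(3,4,G):
KKKWKK
KKKKKR
KKKKKR
KKKKGR
KKKKKR
KKKKKK
KKKKKK
After op 3 fill(6,1,W) [36 cells changed]:
WWWWWW
WWWWWR
WWWWWR
WWWWGR
WWWWWR
WWWWWW
WWWWWW

Answer: 36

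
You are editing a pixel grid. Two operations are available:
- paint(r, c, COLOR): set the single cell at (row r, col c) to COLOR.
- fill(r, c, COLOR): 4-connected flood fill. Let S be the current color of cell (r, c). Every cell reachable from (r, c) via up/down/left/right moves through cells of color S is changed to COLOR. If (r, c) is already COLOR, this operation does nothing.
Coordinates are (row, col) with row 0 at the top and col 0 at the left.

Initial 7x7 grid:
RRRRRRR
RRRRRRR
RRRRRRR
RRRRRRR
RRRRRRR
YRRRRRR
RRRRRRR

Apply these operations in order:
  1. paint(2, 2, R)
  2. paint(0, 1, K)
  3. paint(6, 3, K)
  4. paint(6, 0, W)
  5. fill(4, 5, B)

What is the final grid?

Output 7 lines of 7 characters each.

Answer: BKBBBBB
BBBBBBB
BBBBBBB
BBBBBBB
BBBBBBB
YBBBBBB
WBBKBBB

Derivation:
After op 1 paint(2,2,R):
RRRRRRR
RRRRRRR
RRRRRRR
RRRRRRR
RRRRRRR
YRRRRRR
RRRRRRR
After op 2 paint(0,1,K):
RKRRRRR
RRRRRRR
RRRRRRR
RRRRRRR
RRRRRRR
YRRRRRR
RRRRRRR
After op 3 paint(6,3,K):
RKRRRRR
RRRRRRR
RRRRRRR
RRRRRRR
RRRRRRR
YRRRRRR
RRRKRRR
After op 4 paint(6,0,W):
RKRRRRR
RRRRRRR
RRRRRRR
RRRRRRR
RRRRRRR
YRRRRRR
WRRKRRR
After op 5 fill(4,5,B) [45 cells changed]:
BKBBBBB
BBBBBBB
BBBBBBB
BBBBBBB
BBBBBBB
YBBBBBB
WBBKBBB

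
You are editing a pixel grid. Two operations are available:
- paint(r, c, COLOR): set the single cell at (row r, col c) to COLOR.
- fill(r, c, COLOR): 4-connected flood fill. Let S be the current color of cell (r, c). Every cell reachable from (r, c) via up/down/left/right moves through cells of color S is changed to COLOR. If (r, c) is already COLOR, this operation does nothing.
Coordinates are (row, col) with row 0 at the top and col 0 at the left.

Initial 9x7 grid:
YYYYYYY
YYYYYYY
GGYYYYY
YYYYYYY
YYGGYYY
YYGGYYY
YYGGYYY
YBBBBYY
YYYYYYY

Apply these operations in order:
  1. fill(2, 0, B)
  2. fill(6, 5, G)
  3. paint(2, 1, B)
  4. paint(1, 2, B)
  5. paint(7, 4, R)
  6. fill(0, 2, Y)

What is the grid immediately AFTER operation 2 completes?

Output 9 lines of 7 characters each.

After op 1 fill(2,0,B) [2 cells changed]:
YYYYYYY
YYYYYYY
BBYYYYY
YYYYYYY
YYGGYYY
YYGGYYY
YYGGYYY
YBBBBYY
YYYYYYY
After op 2 fill(6,5,G) [51 cells changed]:
GGGGGGG
GGGGGGG
BBGGGGG
GGGGGGG
GGGGGGG
GGGGGGG
GGGGGGG
GBBBBGG
GGGGGGG

Answer: GGGGGGG
GGGGGGG
BBGGGGG
GGGGGGG
GGGGGGG
GGGGGGG
GGGGGGG
GBBBBGG
GGGGGGG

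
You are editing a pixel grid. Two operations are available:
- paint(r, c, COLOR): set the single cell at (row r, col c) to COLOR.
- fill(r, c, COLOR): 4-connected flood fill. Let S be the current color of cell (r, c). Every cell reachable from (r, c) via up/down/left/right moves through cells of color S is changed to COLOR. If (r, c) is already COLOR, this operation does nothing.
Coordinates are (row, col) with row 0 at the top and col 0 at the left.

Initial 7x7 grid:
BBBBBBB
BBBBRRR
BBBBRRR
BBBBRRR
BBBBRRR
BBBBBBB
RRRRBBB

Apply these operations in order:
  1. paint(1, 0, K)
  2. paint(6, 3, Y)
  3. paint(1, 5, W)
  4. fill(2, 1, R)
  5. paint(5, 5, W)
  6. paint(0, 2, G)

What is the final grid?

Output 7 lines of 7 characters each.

Answer: RRGRRRR
KRRRRWR
RRRRRRR
RRRRRRR
RRRRRRR
RRRRRWR
RRRYRRR

Derivation:
After op 1 paint(1,0,K):
BBBBBBB
KBBBRRR
BBBBRRR
BBBBRRR
BBBBRRR
BBBBBBB
RRRRBBB
After op 2 paint(6,3,Y):
BBBBBBB
KBBBRRR
BBBBRRR
BBBBRRR
BBBBRRR
BBBBBBB
RRRYBBB
After op 3 paint(1,5,W):
BBBBBBB
KBBBRWR
BBBBRRR
BBBBRRR
BBBBRRR
BBBBBBB
RRRYBBB
After op 4 fill(2,1,R) [32 cells changed]:
RRRRRRR
KRRRRWR
RRRRRRR
RRRRRRR
RRRRRRR
RRRRRRR
RRRYRRR
After op 5 paint(5,5,W):
RRRRRRR
KRRRRWR
RRRRRRR
RRRRRRR
RRRRRRR
RRRRRWR
RRRYRRR
After op 6 paint(0,2,G):
RRGRRRR
KRRRRWR
RRRRRRR
RRRRRRR
RRRRRRR
RRRRRWR
RRRYRRR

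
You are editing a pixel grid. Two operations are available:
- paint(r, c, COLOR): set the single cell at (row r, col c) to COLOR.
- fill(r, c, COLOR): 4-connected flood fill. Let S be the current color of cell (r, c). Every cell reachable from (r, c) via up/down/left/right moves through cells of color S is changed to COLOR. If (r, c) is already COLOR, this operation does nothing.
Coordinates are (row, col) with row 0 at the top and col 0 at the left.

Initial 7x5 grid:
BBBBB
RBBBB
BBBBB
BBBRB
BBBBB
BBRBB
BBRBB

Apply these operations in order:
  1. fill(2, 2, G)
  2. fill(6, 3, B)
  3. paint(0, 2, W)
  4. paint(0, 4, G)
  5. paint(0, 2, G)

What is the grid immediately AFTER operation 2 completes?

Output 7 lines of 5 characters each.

After op 1 fill(2,2,G) [31 cells changed]:
GGGGG
RGGGG
GGGGG
GGGRG
GGGGG
GGRGG
GGRGG
After op 2 fill(6,3,B) [31 cells changed]:
BBBBB
RBBBB
BBBBB
BBBRB
BBBBB
BBRBB
BBRBB

Answer: BBBBB
RBBBB
BBBBB
BBBRB
BBBBB
BBRBB
BBRBB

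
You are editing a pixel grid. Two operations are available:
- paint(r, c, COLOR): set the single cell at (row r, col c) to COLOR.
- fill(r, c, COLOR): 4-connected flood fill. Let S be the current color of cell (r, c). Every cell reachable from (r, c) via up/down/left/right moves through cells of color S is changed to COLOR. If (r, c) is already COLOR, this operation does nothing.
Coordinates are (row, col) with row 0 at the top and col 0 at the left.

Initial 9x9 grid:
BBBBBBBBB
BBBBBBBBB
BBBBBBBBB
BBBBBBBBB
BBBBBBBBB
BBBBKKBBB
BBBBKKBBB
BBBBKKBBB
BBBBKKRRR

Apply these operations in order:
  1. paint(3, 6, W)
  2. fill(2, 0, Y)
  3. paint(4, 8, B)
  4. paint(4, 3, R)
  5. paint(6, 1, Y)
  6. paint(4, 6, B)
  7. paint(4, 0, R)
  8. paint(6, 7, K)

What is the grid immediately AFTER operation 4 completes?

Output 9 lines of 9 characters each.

Answer: YYYYYYYYY
YYYYYYYYY
YYYYYYYYY
YYYYYYWYY
YYYRYYYYB
YYYYKKYYY
YYYYKKYYY
YYYYKKYYY
YYYYKKRRR

Derivation:
After op 1 paint(3,6,W):
BBBBBBBBB
BBBBBBBBB
BBBBBBBBB
BBBBBBWBB
BBBBBBBBB
BBBBKKBBB
BBBBKKBBB
BBBBKKBBB
BBBBKKRRR
After op 2 fill(2,0,Y) [69 cells changed]:
YYYYYYYYY
YYYYYYYYY
YYYYYYYYY
YYYYYYWYY
YYYYYYYYY
YYYYKKYYY
YYYYKKYYY
YYYYKKYYY
YYYYKKRRR
After op 3 paint(4,8,B):
YYYYYYYYY
YYYYYYYYY
YYYYYYYYY
YYYYYYWYY
YYYYYYYYB
YYYYKKYYY
YYYYKKYYY
YYYYKKYYY
YYYYKKRRR
After op 4 paint(4,3,R):
YYYYYYYYY
YYYYYYYYY
YYYYYYYYY
YYYYYYWYY
YYYRYYYYB
YYYYKKYYY
YYYYKKYYY
YYYYKKYYY
YYYYKKRRR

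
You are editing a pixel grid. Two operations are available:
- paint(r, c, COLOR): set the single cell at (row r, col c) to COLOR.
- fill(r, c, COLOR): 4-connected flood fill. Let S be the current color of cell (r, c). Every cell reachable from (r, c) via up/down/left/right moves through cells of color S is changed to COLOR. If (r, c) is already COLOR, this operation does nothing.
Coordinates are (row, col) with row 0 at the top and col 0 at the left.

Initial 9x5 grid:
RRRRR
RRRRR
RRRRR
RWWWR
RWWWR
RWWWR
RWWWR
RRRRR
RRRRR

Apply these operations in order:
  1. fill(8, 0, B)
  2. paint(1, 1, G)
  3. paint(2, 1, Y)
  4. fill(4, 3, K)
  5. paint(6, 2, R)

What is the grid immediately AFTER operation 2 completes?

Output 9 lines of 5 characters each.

Answer: BBBBB
BGBBB
BBBBB
BWWWB
BWWWB
BWWWB
BWWWB
BBBBB
BBBBB

Derivation:
After op 1 fill(8,0,B) [33 cells changed]:
BBBBB
BBBBB
BBBBB
BWWWB
BWWWB
BWWWB
BWWWB
BBBBB
BBBBB
After op 2 paint(1,1,G):
BBBBB
BGBBB
BBBBB
BWWWB
BWWWB
BWWWB
BWWWB
BBBBB
BBBBB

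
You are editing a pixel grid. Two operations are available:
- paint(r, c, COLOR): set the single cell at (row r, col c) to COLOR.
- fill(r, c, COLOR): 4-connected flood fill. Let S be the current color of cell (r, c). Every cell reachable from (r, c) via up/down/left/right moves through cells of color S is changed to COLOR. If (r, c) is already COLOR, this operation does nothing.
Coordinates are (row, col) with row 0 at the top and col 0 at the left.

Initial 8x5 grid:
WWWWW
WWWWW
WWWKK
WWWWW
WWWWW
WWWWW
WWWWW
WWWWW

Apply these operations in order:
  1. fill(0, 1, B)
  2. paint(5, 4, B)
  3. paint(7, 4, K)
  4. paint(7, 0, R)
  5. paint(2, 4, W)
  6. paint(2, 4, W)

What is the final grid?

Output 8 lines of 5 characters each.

After op 1 fill(0,1,B) [38 cells changed]:
BBBBB
BBBBB
BBBKK
BBBBB
BBBBB
BBBBB
BBBBB
BBBBB
After op 2 paint(5,4,B):
BBBBB
BBBBB
BBBKK
BBBBB
BBBBB
BBBBB
BBBBB
BBBBB
After op 3 paint(7,4,K):
BBBBB
BBBBB
BBBKK
BBBBB
BBBBB
BBBBB
BBBBB
BBBBK
After op 4 paint(7,0,R):
BBBBB
BBBBB
BBBKK
BBBBB
BBBBB
BBBBB
BBBBB
RBBBK
After op 5 paint(2,4,W):
BBBBB
BBBBB
BBBKW
BBBBB
BBBBB
BBBBB
BBBBB
RBBBK
After op 6 paint(2,4,W):
BBBBB
BBBBB
BBBKW
BBBBB
BBBBB
BBBBB
BBBBB
RBBBK

Answer: BBBBB
BBBBB
BBBKW
BBBBB
BBBBB
BBBBB
BBBBB
RBBBK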